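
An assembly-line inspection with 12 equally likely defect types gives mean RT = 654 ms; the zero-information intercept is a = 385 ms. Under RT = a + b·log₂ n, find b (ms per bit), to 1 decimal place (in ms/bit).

75.0 ms/bit

12 alternatives carry log₂ 12 = 3.5850 bits; the choice cost is 654 − 385 = 269 ms, so b = 269/3.5850 = 75.036 ms/bit.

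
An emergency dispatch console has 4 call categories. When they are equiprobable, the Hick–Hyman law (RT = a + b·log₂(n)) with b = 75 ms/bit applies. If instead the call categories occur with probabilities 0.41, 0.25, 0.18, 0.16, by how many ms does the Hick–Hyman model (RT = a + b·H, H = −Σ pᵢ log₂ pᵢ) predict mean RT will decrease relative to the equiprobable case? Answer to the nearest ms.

Equiprobable entropy H₀ = log₂ 4 = 2.0000 bits.
Skewed entropy H = −Σ pᵢ log₂ pᵢ = 1.8957 bits.
ΔRT = b·(H₀ − H) = 75 × 0.1043 = 7.82 ms.

8 ms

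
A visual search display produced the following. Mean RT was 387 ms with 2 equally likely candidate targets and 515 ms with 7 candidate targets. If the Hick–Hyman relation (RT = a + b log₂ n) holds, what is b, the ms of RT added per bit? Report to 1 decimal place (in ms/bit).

70.8 ms/bit

Slope: b = (515 − 387) / (log₂ 7 − log₂ 2) = 128/1.8074 = 70.822 ms/bit.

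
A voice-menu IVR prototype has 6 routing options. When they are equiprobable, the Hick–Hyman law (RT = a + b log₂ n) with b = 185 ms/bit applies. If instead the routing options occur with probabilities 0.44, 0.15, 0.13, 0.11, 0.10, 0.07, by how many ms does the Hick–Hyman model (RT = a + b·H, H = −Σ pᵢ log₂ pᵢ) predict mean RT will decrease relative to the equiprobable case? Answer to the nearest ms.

The RT saving is b·ΔH. Equiprobable H₀ = log₂(6) = 2.5850 bits; with the given probabilities H = 2.2654 bits.
b·(H₀ − H) = 185 × (2.5850 − 2.2654) = 59.12 ms.

59 ms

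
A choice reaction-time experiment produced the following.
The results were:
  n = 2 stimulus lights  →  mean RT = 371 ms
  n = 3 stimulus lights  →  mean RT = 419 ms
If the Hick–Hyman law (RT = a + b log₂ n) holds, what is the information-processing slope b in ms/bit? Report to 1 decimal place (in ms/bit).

82.1 ms/bit

The slope on a log₂ axis is (419 − 371) / (1.5850 − 1) = 82.057 ms/bit.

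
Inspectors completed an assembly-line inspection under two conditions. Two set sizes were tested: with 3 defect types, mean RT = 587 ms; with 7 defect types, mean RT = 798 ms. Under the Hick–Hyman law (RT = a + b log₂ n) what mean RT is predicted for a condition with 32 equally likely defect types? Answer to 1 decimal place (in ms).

1176.5 ms

Solve the two-equation system in a and b:
  b = (798 − 587) / (log₂ 7 − log₂ 3) = 211 / (2.8074 − 1.5850) = 172.612 ms/bit
  a = 587 − 172.612 × 1.5850 = 313.416 ms
Then RT(32) = 313.416 + 172.612 × log₂ 32 = 313.416 + 172.612 × 5 ≈ 1176.478 ms.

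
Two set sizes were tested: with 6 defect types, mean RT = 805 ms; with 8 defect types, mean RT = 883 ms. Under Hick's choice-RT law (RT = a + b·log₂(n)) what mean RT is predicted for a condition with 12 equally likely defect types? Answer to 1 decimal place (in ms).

RT is linear in log₂ n, so two points fix the line:
  b = (883 − 805) / (log₂ 8 − log₂ 6) = 78 / (3 − 2.5850) = 187.935 ms/bit
  a = 805 − 187.935 × 2.5850 = 319.196 ms
Then RT(12) = 319.196 + 187.935 × log₂ 12 = 319.196 + 187.935 × 3.5850 ≈ 992.935 ms.

992.9 ms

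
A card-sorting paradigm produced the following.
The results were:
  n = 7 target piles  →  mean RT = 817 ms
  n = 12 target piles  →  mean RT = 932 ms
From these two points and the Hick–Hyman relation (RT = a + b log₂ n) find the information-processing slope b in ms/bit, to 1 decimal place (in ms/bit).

Slope: b = (932 − 817) / (log₂ 12 − log₂ 7) = 115/0.7776 = 147.890 ms/bit.

147.9 ms/bit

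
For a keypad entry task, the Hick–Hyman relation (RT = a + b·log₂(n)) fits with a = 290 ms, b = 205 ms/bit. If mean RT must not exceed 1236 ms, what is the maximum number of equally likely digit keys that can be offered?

24

Information budget: (1236 − 290)/205 = 4.6146 bits, so n ≤ 2^4.6146 = 24.499 → at most 24.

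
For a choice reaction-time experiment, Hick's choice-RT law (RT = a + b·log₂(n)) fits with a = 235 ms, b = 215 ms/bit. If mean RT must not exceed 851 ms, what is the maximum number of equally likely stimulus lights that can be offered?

7

Information budget: (851 − 235)/215 = 2.8651 bits, so n ≤ 2^2.8651 = 7.286 → at most 7.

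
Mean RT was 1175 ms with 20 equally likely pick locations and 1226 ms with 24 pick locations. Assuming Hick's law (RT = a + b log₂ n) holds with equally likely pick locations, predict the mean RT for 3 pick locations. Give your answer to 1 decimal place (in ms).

Solve the two-equation system in a and b:
  b = (1226 − 1175) / (log₂ 24 − log₂ 20) = 51 / (4.5850 − 4.3219) = 193.891 ms/bit
  a = 1175 − 193.891 × 4.3219 = 337.017 ms
Then RT(3) = 337.017 + 193.891 × log₂ 3 = 337.017 + 193.891 × 1.5850 ≈ 644.327 ms.

644.3 ms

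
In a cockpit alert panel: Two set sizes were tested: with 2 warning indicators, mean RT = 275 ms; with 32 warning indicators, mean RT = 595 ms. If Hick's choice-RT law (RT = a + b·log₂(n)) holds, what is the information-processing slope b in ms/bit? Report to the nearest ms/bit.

80 ms/bit

b = (RT₂ − RT₁)/(log₂ n₂ − log₂ n₁) = (595 − 275)/(5 − 1) = 80 ms/bit.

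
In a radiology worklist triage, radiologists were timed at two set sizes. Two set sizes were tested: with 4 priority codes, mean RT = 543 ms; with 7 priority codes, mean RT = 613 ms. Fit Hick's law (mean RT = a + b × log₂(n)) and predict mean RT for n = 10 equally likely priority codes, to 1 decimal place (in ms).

657.6 ms

With log₂ n on the abscissa the relation is linear; from the two conditions:
  b = (613 − 543) / (log₂ 7 − log₂ 4) = 70 / (2.8074 − 2) = 86.703 ms/bit
  a = 543 − 86.703 × 2 = 369.594 ms
Then RT(10) = 369.594 + 86.703 × log₂ 10 = 369.594 + 86.703 × 3.3219 ≈ 657.615 ms.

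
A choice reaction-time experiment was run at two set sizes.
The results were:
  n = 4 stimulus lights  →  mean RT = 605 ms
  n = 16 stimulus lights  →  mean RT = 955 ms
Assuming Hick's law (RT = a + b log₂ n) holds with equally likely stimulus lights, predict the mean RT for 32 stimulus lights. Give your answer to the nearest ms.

RT is linear in log₂ n, so two points fix the line:
  b = (955 − 605) / (log₂ 16 − log₂ 4) = 350 / (4 − 2) = 175 ms/bit
  a = 605 − 175 × 2 = 255 ms
Then RT(32) = 255 + 175 × log₂ 32 = 255 + 175 × 5 ≈ 1130.000 ms.

1130 ms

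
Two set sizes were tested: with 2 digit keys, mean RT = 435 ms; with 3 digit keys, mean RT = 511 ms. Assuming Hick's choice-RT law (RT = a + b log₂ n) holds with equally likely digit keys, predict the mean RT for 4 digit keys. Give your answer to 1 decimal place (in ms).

With log₂ n on the abscissa the relation is linear; from the two conditions:
  b = (511 − 435) / (log₂ 3 − log₂ 2) = 76 / (1.5850 − 1) = 129.923 ms/bit
  a = 435 − 129.923 × 1 = 305.077 ms
Then RT(4) = 305.077 + 129.923 × log₂ 4 = 305.077 + 129.923 × 2 ≈ 564.923 ms.

564.9 ms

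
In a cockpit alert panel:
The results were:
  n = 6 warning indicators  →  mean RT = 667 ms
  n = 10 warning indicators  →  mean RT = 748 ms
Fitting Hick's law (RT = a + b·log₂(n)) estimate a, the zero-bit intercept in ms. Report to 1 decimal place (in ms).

382.9 ms

b = (RT₂ − RT₁)/(log₂ n₂ − log₂ n₁) = (748 − 667)/(3.3219 − 2.5850) = 109.910 ms/bit.
a = RT₁ − b·log₂ n₁ = 667 − 109.910 × 2.5850 = 382.886 ms.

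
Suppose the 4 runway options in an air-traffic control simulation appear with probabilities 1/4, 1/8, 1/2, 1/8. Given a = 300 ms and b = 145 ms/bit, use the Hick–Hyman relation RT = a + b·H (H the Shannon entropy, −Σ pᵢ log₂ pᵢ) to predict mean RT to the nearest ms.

Each term −pᵢ log₂ pᵢ: 0.25·2 + 0.125·3 + 0.5·1 + 0.125·3; summed, H = 1.750 bits.
Mean RT = a + bH = 300 + 145·1.750 = 553.75 ms.

554 ms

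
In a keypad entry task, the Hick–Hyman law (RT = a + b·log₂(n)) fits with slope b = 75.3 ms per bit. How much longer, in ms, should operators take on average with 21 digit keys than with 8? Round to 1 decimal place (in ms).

104.8 ms

Only the slope matters, since a is common to both: ΔRT = b·log₂(n₂/n₁).
log₂(21) − log₂(8) = 4.3923 − 3 = 1.3923.
ΔRT = 75.3 × 1.3923 = 104.842 ms.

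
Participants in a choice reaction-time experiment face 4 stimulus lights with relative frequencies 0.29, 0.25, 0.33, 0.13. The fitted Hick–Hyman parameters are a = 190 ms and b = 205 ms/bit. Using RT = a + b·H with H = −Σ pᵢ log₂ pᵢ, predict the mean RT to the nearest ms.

585 ms

H = 0.29·log₂(1/0.29) + 0.25·log₂(1/0.25) + 0.33·log₂(1/0.33) + 0.13·log₂(1/0.13) = 1.9284 bits.
RT = 190 + 205 × 1.9284 = 585.32 ms.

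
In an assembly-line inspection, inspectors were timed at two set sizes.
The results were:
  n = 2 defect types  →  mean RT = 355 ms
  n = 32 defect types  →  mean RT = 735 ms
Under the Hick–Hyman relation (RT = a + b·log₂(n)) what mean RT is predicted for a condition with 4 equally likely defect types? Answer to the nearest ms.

450 ms

Fit slope and intercept:
  b = (735 − 355) / (log₂ 32 − log₂ 2) = 380 / (5 − 1) = 95 ms/bit
  a = 355 − 95 × 1 = 260 ms
Then RT(4) = 260 + 95 × log₂ 4 = 260 + 95 × 2 ≈ 450.000 ms.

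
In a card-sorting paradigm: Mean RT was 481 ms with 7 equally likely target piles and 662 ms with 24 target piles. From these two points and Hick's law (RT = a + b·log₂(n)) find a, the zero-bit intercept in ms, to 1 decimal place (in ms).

195.1 ms

Slope: b = (662 − 481) / (log₂ 24 − log₂ 7) = 181/1.7776 = 101.822 ms/bit.
Intercept: a = 481 − 101.822·log₂(7) = 195.149 ms.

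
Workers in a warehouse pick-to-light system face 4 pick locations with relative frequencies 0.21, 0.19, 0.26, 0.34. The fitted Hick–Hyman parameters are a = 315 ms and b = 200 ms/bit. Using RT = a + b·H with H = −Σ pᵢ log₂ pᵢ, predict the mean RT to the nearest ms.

708 ms

H = 0.21·log₂(1/0.21) + 0.19·log₂(1/0.19) + 0.26·log₂(1/0.26) + 0.34·log₂(1/0.34) = 1.9625 bits.
RT = 315 + 200 × 1.9625 = 707.50 ms.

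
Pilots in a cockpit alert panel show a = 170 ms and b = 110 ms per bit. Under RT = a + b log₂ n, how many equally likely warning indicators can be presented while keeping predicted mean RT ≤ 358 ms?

3

110·log₂ n ≤ 358 − 170 = 188, giving log₂ n ≤ 1.7091 and n ≤ 3.270. The largest whole number is 3.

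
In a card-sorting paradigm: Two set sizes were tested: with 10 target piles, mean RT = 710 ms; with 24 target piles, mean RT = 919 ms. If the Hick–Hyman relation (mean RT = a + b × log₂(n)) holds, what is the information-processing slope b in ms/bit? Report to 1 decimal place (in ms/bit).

165.5 ms/bit

b = (RT₂ − RT₁)/(log₂ n₂ − log₂ n₁) = (919 − 710)/(4.5850 − 3.3219) = 165.475 ms/bit.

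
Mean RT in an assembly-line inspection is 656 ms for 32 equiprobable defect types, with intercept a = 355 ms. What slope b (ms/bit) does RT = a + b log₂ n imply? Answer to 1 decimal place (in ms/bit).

b = (656 − 355) / log₂(32) = 301 / 5 = 60.200 ms/bit.

60.2 ms/bit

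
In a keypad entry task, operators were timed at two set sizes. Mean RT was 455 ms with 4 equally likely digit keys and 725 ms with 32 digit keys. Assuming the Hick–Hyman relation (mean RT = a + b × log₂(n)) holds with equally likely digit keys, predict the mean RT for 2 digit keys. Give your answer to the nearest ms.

365 ms

Fit slope and intercept:
  b = (725 − 455) / (log₂ 32 − log₂ 4) = 270 / (5 − 2) = 90 ms/bit
  a = 455 − 90 × 2 = 275 ms
Then RT(2) = 275 + 90 × log₂ 2 = 275 + 90 × 1 ≈ 365.000 ms.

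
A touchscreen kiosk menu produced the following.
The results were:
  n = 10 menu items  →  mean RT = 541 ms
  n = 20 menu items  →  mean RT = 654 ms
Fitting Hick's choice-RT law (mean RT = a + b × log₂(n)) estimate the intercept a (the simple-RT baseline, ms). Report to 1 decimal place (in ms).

The slope on a log₂ axis is (654 − 541) / (4.3219 − 3.3219) = 113.000 ms/bit.
a = RT₁ − b·log₂ n₁ = 541 − 113.000 × 3.3219 = 165.622 ms.

165.6 ms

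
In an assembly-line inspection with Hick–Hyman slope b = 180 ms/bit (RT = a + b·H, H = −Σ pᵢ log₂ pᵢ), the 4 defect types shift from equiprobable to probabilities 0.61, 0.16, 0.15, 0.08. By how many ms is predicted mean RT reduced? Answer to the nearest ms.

79 ms

The RT saving is b·ΔH. Equiprobable H₀ = log₂(4) = 2.0000 bits; with the given probabilities H = 1.5601 bits.
b·(H₀ − H) = 180 × (2.0000 − 1.5601) = 79.19 ms.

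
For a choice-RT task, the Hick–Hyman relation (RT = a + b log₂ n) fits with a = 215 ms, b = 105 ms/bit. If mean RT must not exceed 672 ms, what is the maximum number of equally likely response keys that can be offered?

Set 215 + 105·log₂ n ≤ 672 → log₂ n ≤ (672 − 215)/105 = 4.3524.
So n ≤ 2^4.3524 = 20.427; the largest integer n is 20.

20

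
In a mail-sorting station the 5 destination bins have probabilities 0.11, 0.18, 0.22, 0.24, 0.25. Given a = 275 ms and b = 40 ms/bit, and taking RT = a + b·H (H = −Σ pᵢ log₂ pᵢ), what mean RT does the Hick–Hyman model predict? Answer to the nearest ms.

H = 0.11·log₂(1/0.11) + 0.18·log₂(1/0.18) + 0.22·log₂(1/0.22) + 0.24·log₂(1/0.24) + 0.25·log₂(1/0.25) = 2.2703 bits.
RT = 275 + 40 × 2.2703 = 365.81 ms.

366 ms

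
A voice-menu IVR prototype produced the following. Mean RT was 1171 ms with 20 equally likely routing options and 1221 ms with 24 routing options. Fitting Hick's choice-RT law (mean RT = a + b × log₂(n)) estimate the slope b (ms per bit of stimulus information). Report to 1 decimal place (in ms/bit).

190.1 ms/bit

The slope on a log₂ axis is (1221 − 1171) / (4.5850 − 4.3219) = 190.089 ms/bit.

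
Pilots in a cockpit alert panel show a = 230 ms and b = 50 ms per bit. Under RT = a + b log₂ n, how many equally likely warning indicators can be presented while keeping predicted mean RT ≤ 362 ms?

Set 230 + 50·log₂ n ≤ 362 → log₂ n ≤ (362 − 230)/50 = 2.6400.
So n ≤ 2^2.6400 = 6.233; the largest integer n is 6.

6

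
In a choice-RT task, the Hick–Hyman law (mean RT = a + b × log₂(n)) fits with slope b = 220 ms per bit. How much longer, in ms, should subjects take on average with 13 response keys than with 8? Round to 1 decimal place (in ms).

The intercept a cancels: ΔRT = b·(log₂ n₂ − log₂ n₁) = b·log₂(n₂/n₁).
log₂(13) − log₂(8) = 3.7004 − 3 = 0.7004.
ΔRT = 220 × 0.7004 = 154.097 ms.

154.1 ms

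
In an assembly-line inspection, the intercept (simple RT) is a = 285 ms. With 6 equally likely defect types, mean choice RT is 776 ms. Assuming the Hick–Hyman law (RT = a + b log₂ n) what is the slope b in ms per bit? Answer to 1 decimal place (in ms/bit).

6 alternatives carry log₂ 6 = 2.5850 bits; the choice cost is 776 − 285 = 491 ms, so b = 491/2.5850 = 189.945 ms/bit.

189.9 ms/bit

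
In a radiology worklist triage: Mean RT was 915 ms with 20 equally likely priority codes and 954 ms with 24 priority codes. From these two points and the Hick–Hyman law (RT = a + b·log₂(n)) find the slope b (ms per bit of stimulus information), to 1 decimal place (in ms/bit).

b = (RT₂ − RT₁)/(log₂ n₂ − log₂ n₁) = (954 − 915)/(4.5850 − 4.3219) = 148.270 ms/bit.

148.3 ms/bit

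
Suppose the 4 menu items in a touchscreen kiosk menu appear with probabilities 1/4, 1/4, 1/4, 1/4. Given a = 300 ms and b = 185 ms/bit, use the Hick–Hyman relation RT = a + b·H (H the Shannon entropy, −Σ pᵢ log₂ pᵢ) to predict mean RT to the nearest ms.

670 ms

H = −Σ pᵢ log₂ pᵢ = 0.25·2 + 0.25·2 + 0.25·2 + 0.25·2 = 2.000 bits.
RT = 300 + 185 × 2.000 = 670.00 ms.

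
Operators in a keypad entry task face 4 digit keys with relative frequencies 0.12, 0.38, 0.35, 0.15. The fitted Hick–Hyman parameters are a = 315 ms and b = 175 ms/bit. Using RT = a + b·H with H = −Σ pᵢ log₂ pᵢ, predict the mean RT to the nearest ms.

Entropy contributions −pᵢ log₂ pᵢ: 0.3671, 0.5305, 0.5301, 0.4105; sum H = 1.8382 bits.
RT = a + bH = 315 + 175·1.8382 = 636.68 ms.

637 ms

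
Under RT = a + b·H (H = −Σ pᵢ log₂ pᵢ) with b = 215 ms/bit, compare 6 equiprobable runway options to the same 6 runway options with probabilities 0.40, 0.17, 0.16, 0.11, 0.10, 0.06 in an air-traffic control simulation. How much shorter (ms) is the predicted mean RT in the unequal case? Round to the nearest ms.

59 ms

The RT saving is b·ΔH. Equiprobable H₀ = log₂(6) = 2.5850 bits; with the given probabilities H = 2.3124 bits.
b·(H₀ − H) = 215 × (2.5850 − 2.3124) = 58.60 ms.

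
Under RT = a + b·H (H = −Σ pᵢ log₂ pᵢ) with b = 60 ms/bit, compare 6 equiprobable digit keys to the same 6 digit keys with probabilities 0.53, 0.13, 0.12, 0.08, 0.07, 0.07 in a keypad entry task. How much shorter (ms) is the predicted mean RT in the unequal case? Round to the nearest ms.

31 ms

The RT saving is b·ΔH. Equiprobable H₀ = log₂(6) = 2.5850 bits; with the given probabilities H = 2.0638 bits.
b·(H₀ − H) = 60 × (2.5850 − 2.0638) = 31.27 ms.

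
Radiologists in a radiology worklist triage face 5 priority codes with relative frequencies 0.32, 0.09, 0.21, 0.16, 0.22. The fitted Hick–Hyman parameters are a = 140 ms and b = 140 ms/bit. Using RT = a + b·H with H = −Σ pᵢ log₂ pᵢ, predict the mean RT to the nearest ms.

450 ms

H = 0.32·log₂(1/0.32) + 0.09·log₂(1/0.09) + 0.21·log₂(1/0.21) + 0.16·log₂(1/0.16) + 0.22·log₂(1/0.22) = 2.2151 bits.
RT = 140 + 140 × 2.2151 = 450.11 ms.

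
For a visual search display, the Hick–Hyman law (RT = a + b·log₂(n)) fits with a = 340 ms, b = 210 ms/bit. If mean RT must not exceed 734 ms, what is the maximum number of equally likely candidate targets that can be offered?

3

Set 340 + 210·log₂ n ≤ 734 → log₂ n ≤ (734 − 340)/210 = 1.8762.
So n ≤ 2^1.8762 = 3.671; the largest integer n is 3.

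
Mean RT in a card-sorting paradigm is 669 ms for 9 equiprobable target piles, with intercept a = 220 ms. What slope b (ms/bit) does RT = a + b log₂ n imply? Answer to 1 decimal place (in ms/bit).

141.6 ms/bit

log₂(9) = 3.1699 bits.
b = (RT − a)/log₂ n = (669 − 220) / 3.1699 = 141.644 ms/bit.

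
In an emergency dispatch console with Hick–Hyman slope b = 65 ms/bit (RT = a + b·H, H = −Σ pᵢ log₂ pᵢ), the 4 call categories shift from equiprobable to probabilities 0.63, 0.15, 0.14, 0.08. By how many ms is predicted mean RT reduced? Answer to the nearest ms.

Equiprobable entropy H₀ = log₂ 4 = 2.0000 bits.
Skewed entropy H = −Σ pᵢ log₂ pᵢ = 1.5191 bits.
ΔRT = b·(H₀ − H) = 65 × 0.4809 = 31.26 ms.

31 ms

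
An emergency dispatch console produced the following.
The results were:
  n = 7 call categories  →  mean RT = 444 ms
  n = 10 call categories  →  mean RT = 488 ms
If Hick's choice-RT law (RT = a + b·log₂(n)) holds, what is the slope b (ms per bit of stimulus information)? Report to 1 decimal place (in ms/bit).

The slope on a log₂ axis is (488 − 444) / (3.3219 − 2.8074) = 85.508 ms/bit.

85.5 ms/bit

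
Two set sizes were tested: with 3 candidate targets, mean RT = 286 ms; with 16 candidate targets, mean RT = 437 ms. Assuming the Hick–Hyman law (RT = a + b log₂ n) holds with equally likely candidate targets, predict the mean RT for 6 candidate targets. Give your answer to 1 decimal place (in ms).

RT is linear in log₂ n, so two points fix the line:
  b = (437 − 286) / (log₂ 16 − log₂ 3) = 151 / (4 − 1.5850) = 62.525 ms/bit
  a = 286 − 62.525 × 1.5850 = 186.900 ms
Then RT(6) = 186.900 + 62.525 × log₂ 6 = 186.900 + 62.525 × 2.5850 ≈ 348.525 ms.

348.5 ms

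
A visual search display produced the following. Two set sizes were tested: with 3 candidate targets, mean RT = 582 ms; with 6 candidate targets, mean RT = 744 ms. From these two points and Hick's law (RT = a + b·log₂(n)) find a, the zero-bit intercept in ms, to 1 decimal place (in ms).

Slope: b = (744 − 582) / (log₂ 6 − log₂ 3) = 162/1.0000 = 162.000 ms/bit.
a = RT₁ − b·log₂ n₁ = 582 − 162.000 × 1.5850 = 325.236 ms.

325.2 ms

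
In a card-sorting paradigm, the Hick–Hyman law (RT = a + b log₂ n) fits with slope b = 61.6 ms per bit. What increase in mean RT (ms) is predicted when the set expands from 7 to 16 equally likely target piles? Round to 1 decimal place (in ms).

ΔRT = (a + b log₂ n₂) − (a + b log₂ n₁) = b·(log₂ n₂ − log₂ n₁).
log₂(16) − log₂(7) = 4 − 2.8074 = 1.1926.
ΔRT = 61.6 × 1.1926 = 73.467 ms.

73.5 ms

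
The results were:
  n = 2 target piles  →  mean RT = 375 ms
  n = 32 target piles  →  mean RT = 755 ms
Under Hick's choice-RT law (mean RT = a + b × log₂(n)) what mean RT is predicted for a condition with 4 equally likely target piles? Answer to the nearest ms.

470 ms

Solve the two-equation system in a and b:
  b = (755 − 375) / (log₂ 32 − log₂ 2) = 380 / (5 − 1) = 95 ms/bit
  a = 375 − 95 × 1 = 280 ms
Then RT(4) = 280 + 95 × log₂ 4 = 280 + 95 × 2 ≈ 470.000 ms.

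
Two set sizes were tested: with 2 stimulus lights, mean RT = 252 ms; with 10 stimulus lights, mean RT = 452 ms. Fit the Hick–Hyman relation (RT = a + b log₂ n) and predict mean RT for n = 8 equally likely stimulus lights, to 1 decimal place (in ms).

424.3 ms

With log₂ n on the abscissa the relation is linear; from the two conditions:
  b = (452 − 252) / (log₂ 10 − log₂ 2) = 200 / (3.3219 − 1) = 86.135 ms/bit
  a = 252 − 86.135 × 1 = 165.865 ms
Then RT(8) = 165.865 + 86.135 × log₂ 8 = 165.865 + 86.135 × 3 ≈ 424.271 ms.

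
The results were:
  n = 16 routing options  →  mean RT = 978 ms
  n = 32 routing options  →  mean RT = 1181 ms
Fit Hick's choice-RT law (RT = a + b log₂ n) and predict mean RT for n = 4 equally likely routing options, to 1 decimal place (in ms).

572.0 ms

Fit slope and intercept:
  b = (1181 − 978) / (log₂ 32 − log₂ 16) = 203 / (5 − 4) = 203.000 ms/bit
  a = 978 − 203.000 × 4 = 166.000 ms
Then RT(4) = 166.000 + 203.000 × log₂ 4 = 166.000 + 203.000 × 2 ≈ 572.000 ms.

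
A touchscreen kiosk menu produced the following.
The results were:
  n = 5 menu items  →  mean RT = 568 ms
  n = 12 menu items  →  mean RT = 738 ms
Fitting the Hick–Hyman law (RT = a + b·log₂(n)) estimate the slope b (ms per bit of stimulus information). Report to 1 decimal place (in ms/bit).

b = (RT₂ − RT₁)/(log₂ n₂ − log₂ n₁) = (738 − 568)/(3.5850 − 2.3219) = 134.596 ms/bit.

134.6 ms/bit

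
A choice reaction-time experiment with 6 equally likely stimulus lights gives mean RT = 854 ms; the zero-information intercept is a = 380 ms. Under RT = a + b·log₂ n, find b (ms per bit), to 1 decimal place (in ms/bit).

183.4 ms/bit

log₂(6) = 2.5850 bits.
b = (RT − a)/log₂ n = (854 − 380) / 2.5850 = 183.368 ms/bit.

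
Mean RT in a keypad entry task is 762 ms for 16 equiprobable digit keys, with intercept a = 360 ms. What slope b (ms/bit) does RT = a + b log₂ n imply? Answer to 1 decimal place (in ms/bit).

16 alternatives carry log₂ 16 = 4 bits; the choice cost is 762 − 360 = 402 ms, so b = 402/4 = 100.500 ms/bit.

100.5 ms/bit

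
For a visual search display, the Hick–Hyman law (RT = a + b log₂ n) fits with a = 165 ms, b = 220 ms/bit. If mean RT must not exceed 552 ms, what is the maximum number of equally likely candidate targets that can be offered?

3

Set 165 + 220·log₂ n ≤ 552 → log₂ n ≤ (552 − 165)/220 = 1.7591.
So n ≤ 2^1.7591 = 3.385; the largest integer n is 3.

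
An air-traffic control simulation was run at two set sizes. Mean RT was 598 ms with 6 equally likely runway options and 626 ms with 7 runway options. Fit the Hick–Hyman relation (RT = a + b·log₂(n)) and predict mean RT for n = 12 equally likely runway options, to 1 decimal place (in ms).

723.9 ms

Solve the two-equation system in a and b:
  b = (626 − 598) / (log₂ 7 − log₂ 6) = 28 / (2.8074 − 2.5850) = 125.904 ms/bit
  a = 598 − 125.904 × 2.5850 = 272.544 ms
Then RT(12) = 272.544 + 125.904 × log₂ 12 = 272.544 + 125.904 × 3.5850 ≈ 723.904 ms.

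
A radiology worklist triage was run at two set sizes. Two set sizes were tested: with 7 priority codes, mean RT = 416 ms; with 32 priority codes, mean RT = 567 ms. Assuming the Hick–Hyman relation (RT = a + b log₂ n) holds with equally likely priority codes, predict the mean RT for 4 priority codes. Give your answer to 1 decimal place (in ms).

With log₂ n on the abscissa the relation is linear; from the two conditions:
  b = (567 − 416) / (log₂ 32 − log₂ 7) = 151 / (5 − 2.8074) = 68.867 ms/bit
  a = 416 − 68.867 × 2.8074 = 222.667 ms
Then RT(4) = 222.667 + 68.867 × log₂ 4 = 222.667 + 68.867 × 2 ≈ 360.400 ms.

360.4 ms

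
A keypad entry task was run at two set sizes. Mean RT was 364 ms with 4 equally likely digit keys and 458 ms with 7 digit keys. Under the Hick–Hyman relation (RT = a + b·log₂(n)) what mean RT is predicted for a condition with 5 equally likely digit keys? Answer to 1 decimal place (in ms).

Solve the two-equation system in a and b:
  b = (458 − 364) / (log₂ 7 − log₂ 4) = 94 / (2.8074 − 2) = 116.430 ms/bit
  a = 364 − 116.430 × 2 = 131.141 ms
Then RT(5) = 131.141 + 116.430 × log₂ 5 = 131.141 + 116.430 × 2.3219 ≈ 401.482 ms.

401.5 ms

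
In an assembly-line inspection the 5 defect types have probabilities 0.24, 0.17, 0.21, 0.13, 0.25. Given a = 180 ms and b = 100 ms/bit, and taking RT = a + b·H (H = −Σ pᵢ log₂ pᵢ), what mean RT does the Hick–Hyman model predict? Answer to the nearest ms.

H = 0.24·log₂(1/0.24) + 0.17·log₂(1/0.17) + 0.21·log₂(1/0.21) + 0.13·log₂(1/0.13) + 0.25·log₂(1/0.25) = 2.2842 bits.
RT = 180 + 100 × 2.2842 = 408.42 ms.

408 ms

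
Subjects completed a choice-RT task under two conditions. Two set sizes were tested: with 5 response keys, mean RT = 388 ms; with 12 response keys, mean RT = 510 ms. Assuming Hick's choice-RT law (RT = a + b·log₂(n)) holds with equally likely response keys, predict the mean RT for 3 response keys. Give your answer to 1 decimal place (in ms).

With log₂ n on the abscissa the relation is linear; from the two conditions:
  b = (510 − 388) / (log₂ 12 − log₂ 5) = 122 / (3.5850 − 2.3219) = 96.593 ms/bit
  a = 388 − 96.593 × 2.3219 = 163.719 ms
Then RT(3) = 163.719 + 96.593 × log₂ 3 = 163.719 + 96.593 × 1.5850 ≈ 316.814 ms.

316.8 ms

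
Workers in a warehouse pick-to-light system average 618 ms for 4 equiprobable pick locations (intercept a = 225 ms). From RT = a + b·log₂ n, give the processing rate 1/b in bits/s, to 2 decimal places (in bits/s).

b = (618 − 225)/log₂ 4 = 393/2 = 196.500 ms per bit = 0.19650 s/bit; the reciprocal is 5.089 bits/s.

5.09 bits/s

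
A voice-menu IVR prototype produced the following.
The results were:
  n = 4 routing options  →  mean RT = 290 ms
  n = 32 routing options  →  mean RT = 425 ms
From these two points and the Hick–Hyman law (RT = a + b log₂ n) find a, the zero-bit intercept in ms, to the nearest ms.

200 ms

Slope: b = (425 − 290) / (log₂ 32 − log₂ 4) = 135/3.0000 = 45 ms/bit.
a = RT₁ − b·log₂ n₁ = 290 − 45 × 2 = 200.000 ms.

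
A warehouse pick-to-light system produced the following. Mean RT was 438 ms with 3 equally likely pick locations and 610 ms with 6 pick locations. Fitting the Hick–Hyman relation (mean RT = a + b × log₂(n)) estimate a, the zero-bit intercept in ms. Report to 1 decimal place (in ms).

Slope: b = (610 − 438) / (log₂ 6 − log₂ 3) = 172/1.0000 = 172.000 ms/bit.
a = RT₁ − b·log₂ n₁ = 438 − 172.000 × 1.5850 = 165.386 ms.

165.4 ms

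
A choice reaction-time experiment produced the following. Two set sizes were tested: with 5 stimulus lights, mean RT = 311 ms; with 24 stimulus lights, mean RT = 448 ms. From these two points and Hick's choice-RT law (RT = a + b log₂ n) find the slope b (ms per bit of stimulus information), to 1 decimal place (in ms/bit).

60.5 ms/bit

b = (RT₂ − RT₁)/(log₂ n₂ − log₂ n₁) = (448 − 311)/(4.5850 − 2.3219) = 60.538 ms/bit.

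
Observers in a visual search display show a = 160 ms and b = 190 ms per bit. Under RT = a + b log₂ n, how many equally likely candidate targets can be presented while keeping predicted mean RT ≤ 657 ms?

6

190·log₂ n ≤ 657 − 160 = 497, giving log₂ n ≤ 2.6158 and n ≤ 6.130. The largest whole number is 6.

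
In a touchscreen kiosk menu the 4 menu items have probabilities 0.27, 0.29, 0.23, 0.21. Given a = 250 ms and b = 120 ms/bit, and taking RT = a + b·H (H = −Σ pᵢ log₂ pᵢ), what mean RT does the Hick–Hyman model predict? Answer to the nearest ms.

H = 0.27·log₂(1/0.27) + 0.29·log₂(1/0.29) + 0.23·log₂(1/0.23) + 0.21·log₂(1/0.21) = 1.9884 bits.
RT = 250 + 120 × 1.9884 = 488.61 ms.

489 ms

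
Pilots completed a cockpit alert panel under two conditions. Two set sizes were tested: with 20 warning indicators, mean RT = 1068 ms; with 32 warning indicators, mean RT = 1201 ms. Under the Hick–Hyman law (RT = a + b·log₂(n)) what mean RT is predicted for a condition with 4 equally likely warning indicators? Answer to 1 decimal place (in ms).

With log₂ n on the abscissa the relation is linear; from the two conditions:
  b = (1201 − 1068) / (log₂ 32 − log₂ 20) = 133 / (5 − 4.3219) = 196.144 ms/bit
  a = 1068 − 196.144 × 4.3219 = 220.278 ms
Then RT(4) = 220.278 + 196.144 × log₂ 4 = 220.278 + 196.144 × 2 ≈ 612.567 ms.

612.6 ms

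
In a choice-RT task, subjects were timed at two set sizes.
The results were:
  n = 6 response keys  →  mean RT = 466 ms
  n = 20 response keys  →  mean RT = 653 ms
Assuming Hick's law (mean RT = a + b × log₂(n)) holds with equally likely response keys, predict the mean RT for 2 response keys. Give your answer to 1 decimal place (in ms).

Fit slope and intercept:
  b = (653 − 466) / (log₂ 20 − log₂ 6) = 187 / (4.3219 − 2.5850) = 107.659 ms/bit
  a = 466 − 107.659 × 2.5850 = 187.705 ms
Then RT(2) = 187.705 + 107.659 × log₂ 2 = 187.705 + 107.659 × 1 ≈ 295.365 ms.

295.4 ms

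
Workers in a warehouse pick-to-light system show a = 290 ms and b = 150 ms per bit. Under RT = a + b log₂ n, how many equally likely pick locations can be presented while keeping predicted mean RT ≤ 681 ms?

6

Set 290 + 150·log₂ n ≤ 681 → log₂ n ≤ (681 − 290)/150 = 2.6067.
So n ≤ 2^2.6067 = 6.091; the largest integer n is 6.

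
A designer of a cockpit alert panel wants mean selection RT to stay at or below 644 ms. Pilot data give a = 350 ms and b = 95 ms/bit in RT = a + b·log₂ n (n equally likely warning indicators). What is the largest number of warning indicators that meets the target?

95·log₂ n ≤ 644 − 350 = 294, giving log₂ n ≤ 3.0947 and n ≤ 8.543. The largest whole number is 8.

8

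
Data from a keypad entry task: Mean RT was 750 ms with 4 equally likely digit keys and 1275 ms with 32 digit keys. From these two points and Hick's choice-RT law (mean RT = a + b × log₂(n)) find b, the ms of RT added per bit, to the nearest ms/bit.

Slope: b = (1275 − 750) / (log₂ 32 − log₂ 4) = 525/3.0000 = 175 ms/bit.

175 ms/bit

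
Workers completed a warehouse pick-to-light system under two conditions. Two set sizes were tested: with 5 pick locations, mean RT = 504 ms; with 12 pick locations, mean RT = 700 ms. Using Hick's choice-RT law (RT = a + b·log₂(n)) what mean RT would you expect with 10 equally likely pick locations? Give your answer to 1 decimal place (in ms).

659.2 ms

With log₂ n on the abscissa the relation is linear; from the two conditions:
  b = (700 − 504) / (log₂ 12 − log₂ 5) = 196 / (3.5850 − 2.3219) = 155.182 ms/bit
  a = 504 − 155.182 × 2.3219 = 143.679 ms
Then RT(10) = 143.679 + 155.182 × log₂ 10 = 143.679 + 155.182 × 3.3219 ≈ 659.182 ms.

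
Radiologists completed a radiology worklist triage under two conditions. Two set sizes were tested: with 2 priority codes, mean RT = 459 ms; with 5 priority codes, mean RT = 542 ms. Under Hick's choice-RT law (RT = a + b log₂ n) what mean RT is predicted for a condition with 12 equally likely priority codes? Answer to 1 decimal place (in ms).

RT is linear in log₂ n, so two points fix the line:
  b = (542 − 459) / (log₂ 5 − log₂ 2) = 83 / (2.3219 − 1) = 62.787 ms/bit
  a = 459 − 62.787 × 1 = 396.213 ms
Then RT(12) = 396.213 + 62.787 × log₂ 12 = 396.213 + 62.787 × 3.5850 ≈ 621.302 ms.

621.3 ms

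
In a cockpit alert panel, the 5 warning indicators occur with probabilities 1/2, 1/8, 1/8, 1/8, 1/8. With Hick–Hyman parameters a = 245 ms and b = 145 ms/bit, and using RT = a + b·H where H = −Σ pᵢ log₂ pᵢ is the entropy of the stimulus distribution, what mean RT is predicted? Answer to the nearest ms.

535 ms

Each term −pᵢ log₂ pᵢ: 0.5·1 + 0.125·3 + 0.125·3 + 0.125·3 + 0.125·3; summed, H = 2.000 bits.
Mean RT = a + bH = 245 + 145·2.000 = 535.00 ms.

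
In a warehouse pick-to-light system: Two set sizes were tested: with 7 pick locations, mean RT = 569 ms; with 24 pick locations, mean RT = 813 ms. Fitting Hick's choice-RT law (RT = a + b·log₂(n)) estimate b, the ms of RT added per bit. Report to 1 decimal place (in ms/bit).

137.3 ms/bit

b = (RT₂ − RT₁)/(log₂ n₂ − log₂ n₁) = (813 − 569)/(4.5850 − 2.8074) = 137.263 ms/bit.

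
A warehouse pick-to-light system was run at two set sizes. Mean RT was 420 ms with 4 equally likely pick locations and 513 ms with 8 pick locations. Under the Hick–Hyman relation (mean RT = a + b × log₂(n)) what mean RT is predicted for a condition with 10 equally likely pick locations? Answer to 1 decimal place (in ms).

542.9 ms

RT is linear in log₂ n, so two points fix the line:
  b = (513 − 420) / (log₂ 8 − log₂ 4) = 93 / (3 − 2) = 93.000 ms/bit
  a = 420 − 93.000 × 2 = 234.000 ms
Then RT(10) = 234.000 + 93.000 × log₂ 10 = 234.000 + 93.000 × 3.3219 ≈ 542.939 ms.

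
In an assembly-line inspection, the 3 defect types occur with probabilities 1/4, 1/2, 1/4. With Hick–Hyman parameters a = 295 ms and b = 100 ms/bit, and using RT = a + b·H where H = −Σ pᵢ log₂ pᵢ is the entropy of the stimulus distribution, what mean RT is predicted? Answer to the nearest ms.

Each term −pᵢ log₂ pᵢ: 0.25·2 + 0.5·1 + 0.25·2; summed, H = 1.500 bits.
Mean RT = a + bH = 295 + 100·1.500 = 445.00 ms.

445 ms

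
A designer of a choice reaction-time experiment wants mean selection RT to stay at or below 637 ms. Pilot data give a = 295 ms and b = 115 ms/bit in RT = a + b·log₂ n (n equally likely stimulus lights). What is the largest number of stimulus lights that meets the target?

7

115·log₂ n ≤ 637 − 295 = 342, giving log₂ n ≤ 2.9739 and n ≤ 7.857. The largest whole number is 7.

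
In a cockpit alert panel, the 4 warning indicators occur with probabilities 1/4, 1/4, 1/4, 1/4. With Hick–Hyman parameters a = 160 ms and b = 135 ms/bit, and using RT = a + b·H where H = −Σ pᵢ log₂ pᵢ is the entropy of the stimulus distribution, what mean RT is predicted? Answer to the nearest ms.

430 ms

Each term −pᵢ log₂ pᵢ: 0.25·2 + 0.25·2 + 0.25·2 + 0.25·2; summed, H = 2.000 bits.
Mean RT = a + bH = 160 + 135·2.000 = 430.00 ms.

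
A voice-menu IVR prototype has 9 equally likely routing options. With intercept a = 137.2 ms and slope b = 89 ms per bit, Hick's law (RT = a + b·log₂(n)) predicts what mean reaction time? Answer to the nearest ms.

log₂(9) = 3.1699 bits, so RT = 137.2 + 89 × 3.1699 ≈ 419.323 ms.

419 ms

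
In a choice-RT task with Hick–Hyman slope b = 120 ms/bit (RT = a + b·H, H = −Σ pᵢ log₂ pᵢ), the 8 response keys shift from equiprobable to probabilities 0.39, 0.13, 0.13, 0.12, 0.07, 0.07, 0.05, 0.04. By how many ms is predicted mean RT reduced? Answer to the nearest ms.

Equiprobable entropy H₀ = log₂ 8 = 3.0000 bits.
Skewed entropy H = −Σ pᵢ log₂ pᵢ = 2.6011 bits.
ΔRT = b·(H₀ − H) = 120 × 0.3989 = 47.87 ms.

48 ms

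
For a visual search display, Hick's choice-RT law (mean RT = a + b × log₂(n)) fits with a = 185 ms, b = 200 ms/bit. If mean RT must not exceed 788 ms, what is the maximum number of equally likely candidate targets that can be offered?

Information budget: (788 − 185)/200 = 3.0150 bits, so n ≤ 2^3.0150 = 8.084 → at most 8.

8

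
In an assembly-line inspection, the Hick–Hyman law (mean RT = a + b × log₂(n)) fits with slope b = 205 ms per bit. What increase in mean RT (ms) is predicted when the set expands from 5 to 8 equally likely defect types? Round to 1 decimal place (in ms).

Only the slope matters, since a is common to both: ΔRT = b·log₂(n₂/n₁).
log₂(8) − log₂(5) = 3 − 2.3219 = 0.6781.
ΔRT = 205 × 0.6781 = 139.005 ms.

139.0 ms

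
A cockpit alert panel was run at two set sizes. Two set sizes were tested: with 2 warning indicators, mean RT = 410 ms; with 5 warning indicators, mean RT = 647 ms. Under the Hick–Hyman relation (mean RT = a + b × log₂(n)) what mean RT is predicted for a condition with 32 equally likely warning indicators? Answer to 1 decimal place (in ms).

RT is linear in log₂ n, so two points fix the line:
  b = (647 − 410) / (log₂ 5 − log₂ 2) = 237 / (2.3219 − 1) = 179.284 ms/bit
  a = 410 − 179.284 × 1 = 230.716 ms
Then RT(32) = 230.716 + 179.284 × log₂ 32 = 230.716 + 179.284 × 5 ≈ 1127.134 ms.

1127.1 ms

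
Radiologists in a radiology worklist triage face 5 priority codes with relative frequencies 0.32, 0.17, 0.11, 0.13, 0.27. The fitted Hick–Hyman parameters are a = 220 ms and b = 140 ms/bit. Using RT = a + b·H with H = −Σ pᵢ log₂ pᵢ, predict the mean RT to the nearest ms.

529 ms

Entropy contributions −pᵢ log₂ pᵢ: 0.5260, 0.4346, 0.3503, 0.3826, 0.5100; sum H = 2.2036 bits.
RT = a + bH = 220 + 140·2.2036 = 528.50 ms.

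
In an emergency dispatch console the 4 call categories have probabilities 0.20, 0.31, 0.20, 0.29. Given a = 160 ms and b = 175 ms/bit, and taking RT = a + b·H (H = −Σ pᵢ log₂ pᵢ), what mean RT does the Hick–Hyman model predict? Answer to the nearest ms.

H = 0.20·log₂(1/0.20) + 0.31·log₂(1/0.31) + 0.20·log₂(1/0.20) + 0.29·log₂(1/0.29) = 1.9705 bits.
RT = 160 + 175 × 1.9705 = 504.83 ms.

505 ms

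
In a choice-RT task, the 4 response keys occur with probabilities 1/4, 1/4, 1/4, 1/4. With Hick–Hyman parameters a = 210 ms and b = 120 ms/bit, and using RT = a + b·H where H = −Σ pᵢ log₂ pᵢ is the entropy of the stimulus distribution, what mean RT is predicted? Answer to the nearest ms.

H = −Σ pᵢ log₂ pᵢ = 0.25·2 + 0.25·2 + 0.25·2 + 0.25·2 = 2.000 bits.
RT = 210 + 120 × 2.000 = 450.00 ms.

450 ms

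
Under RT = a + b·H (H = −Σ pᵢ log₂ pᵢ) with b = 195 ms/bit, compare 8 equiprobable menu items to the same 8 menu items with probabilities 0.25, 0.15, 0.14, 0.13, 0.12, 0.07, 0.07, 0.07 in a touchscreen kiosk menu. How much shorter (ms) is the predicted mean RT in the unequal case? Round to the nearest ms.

Equiprobable entropy H₀ = log₂ 8 = 3.0000 bits.
Skewed entropy H = −Σ pᵢ log₂ pᵢ = 2.8630 bits.
ΔRT = b·(H₀ − H) = 195 × 0.1370 = 26.71 ms.

27 ms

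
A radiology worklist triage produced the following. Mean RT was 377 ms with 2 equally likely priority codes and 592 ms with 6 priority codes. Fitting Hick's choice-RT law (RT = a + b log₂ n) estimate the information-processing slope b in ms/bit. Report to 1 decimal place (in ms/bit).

135.6 ms/bit

b = (RT₂ − RT₁)/(log₂ n₂ − log₂ n₁) = (592 − 377)/(2.5850 − 1) = 135.650 ms/bit.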